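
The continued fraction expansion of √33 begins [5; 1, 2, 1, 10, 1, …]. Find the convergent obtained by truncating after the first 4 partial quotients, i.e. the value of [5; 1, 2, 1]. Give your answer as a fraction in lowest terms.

23/4

Compute successive convergents:
a_0 = 5: 5/1
a_1 = 1: 6/1
a_2 = 2: 17/3
a_3 = 1: 23/4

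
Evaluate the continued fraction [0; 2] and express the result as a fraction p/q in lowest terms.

1/2

Start with 2.
0 + 1/(2/1) = 0 + 1/2 = 1/2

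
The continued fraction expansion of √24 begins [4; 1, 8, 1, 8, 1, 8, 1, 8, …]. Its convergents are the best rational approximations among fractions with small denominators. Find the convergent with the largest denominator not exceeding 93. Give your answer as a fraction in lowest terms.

a_0 = 4: 4/1  (≤ bound)
a_1 = 1: 5/1  (≤ bound)
a_2 = 8: 44/9  (≤ bound)
a_3 = 1: 49/10  (≤ bound)
a_4 = 8: 436/89  (≤ bound)
a_5 = 1: 485/99  (> 93, stop)

436/89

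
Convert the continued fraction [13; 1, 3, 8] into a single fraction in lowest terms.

454/33

Collapse the nested fraction from the inside out:
Start with 8.
3 + 1/(8/1) = 3 + 1/8 = 25/8
1 + 1/(25/8) = 1 + 8/25 = 33/25
13 + 1/(33/25) = 13 + 25/33 = 454/33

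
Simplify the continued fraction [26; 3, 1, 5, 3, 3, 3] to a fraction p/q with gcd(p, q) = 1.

20982/799

a_0 = 26: 26/1
a_1 = 3: 79/3
a_2 = 1: 105/4
a_3 = 5: 604/23
a_4 = 3: 1917/73
a_5 = 3: 6355/242
a_6 = 3: 20982/799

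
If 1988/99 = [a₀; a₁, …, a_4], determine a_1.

12

Apply division with remainder until the remainder is 0:
⌊1988/99⌋ = 20, remainder 8
⌊99/8⌋ = 12, remainder 3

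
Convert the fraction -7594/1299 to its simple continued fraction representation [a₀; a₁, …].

[-6; 6, 2, 49, 2]

-7594 ÷ 1299 → quotient -6, remainder 200
1299 ÷ 200 → quotient 6, remainder 99
200 ÷ 99 → quotient 2, remainder 2
99 ÷ 2 → quotient 49, remainder 1
2 ÷ 1 → quotient 2, remainder 0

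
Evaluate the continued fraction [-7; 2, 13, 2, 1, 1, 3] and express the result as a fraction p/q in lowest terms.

Start with 3.
1 + 1/(3/1) = 1 + 1/3 = 4/3
1 + 1/(4/3) = 1 + 3/4 = 7/4
2 + 1/(7/4) = 2 + 4/7 = 18/7
13 + 1/(18/7) = 13 + 7/18 = 241/18
2 + 1/(241/18) = 2 + 18/241 = 500/241
-7 + 1/(500/241) = -7 + 241/500 = -3259/500

-3259/500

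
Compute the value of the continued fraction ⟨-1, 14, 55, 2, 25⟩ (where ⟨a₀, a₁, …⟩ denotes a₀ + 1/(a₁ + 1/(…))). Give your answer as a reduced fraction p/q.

Collapse the nested fraction from the inside out:
Start with 25.
2 + 1/(25/1) = 2 + 1/25 = 51/25
55 + 1/(51/25) = 55 + 25/51 = 2830/51
14 + 1/(2830/51) = 14 + 51/2830 = 39671/2830
-1 + 1/(39671/2830) = -1 + 2830/39671 = -36841/39671

-36841/39671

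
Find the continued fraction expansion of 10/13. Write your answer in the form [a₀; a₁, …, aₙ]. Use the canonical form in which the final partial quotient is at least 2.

[0; 1, 3, 3]

⌊10/13⌋ = 0, remainder 10
⌊13/10⌋ = 1, remainder 3
⌊10/3⌋ = 3, remainder 1
⌊3/1⌋ = 3, remainder 0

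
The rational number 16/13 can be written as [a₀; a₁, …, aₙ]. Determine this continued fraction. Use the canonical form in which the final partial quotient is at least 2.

16 = 1·13 + 3, so a_0 = 1
13 = 4·3 + 1, so a_1 = 4
3 = 3·1 + 0, so a_2 = 3

[1; 4, 3]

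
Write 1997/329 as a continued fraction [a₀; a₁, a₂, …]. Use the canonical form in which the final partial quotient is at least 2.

⌊1997/329⌋ = 6, remainder 23
⌊329/23⌋ = 14, remainder 7
⌊23/7⌋ = 3, remainder 2
⌊7/2⌋ = 3, remainder 1
⌊2/1⌋ = 2, remainder 0

[6; 14, 3, 3, 2]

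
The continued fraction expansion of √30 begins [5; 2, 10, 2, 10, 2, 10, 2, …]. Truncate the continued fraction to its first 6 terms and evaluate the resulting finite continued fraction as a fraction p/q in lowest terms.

5291/966

a_0 = 5: 5/1
a_1 = 2: 11/2
a_2 = 10: 115/21
a_3 = 2: 241/44
a_4 = 10: 2525/461
a_5 = 2: 5291/966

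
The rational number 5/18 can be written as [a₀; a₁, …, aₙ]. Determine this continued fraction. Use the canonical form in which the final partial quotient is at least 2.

[0; 3, 1, 1, 2]

Apply division with remainder until the remainder is 0:
5 ÷ 18 → quotient 0, remainder 5
18 ÷ 5 → quotient 3, remainder 3
5 ÷ 3 → quotient 1, remainder 2
3 ÷ 2 → quotient 1, remainder 1
2 ÷ 1 → quotient 2, remainder 0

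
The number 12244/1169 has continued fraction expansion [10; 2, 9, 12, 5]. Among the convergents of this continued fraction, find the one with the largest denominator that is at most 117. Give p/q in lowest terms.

List convergents until the denominator exceeds the bound:
a_0 = 10: 10/1  (≤ bound)
a_1 = 2: 21/2  (≤ bound)
a_2 = 9: 199/19  (≤ bound)
a_3 = 12: 2409/230  (> 117, stop)

199/19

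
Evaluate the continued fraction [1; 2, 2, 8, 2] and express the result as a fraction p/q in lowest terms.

Work from the innermost term outward:
Start with 2.
8 + 1/(2/1) = 8 + 1/2 = 17/2
2 + 1/(17/2) = 2 + 2/17 = 36/17
2 + 1/(36/17) = 2 + 17/36 = 89/36
1 + 1/(89/36) = 1 + 36/89 = 125/89

125/89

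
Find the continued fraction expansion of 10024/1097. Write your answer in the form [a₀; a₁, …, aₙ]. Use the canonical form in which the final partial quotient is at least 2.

⌊10024/1097⌋ = 9, remainder 151
⌊1097/151⌋ = 7, remainder 40
⌊151/40⌋ = 3, remainder 31
⌊40/31⌋ = 1, remainder 9
⌊31/9⌋ = 3, remainder 4
⌊9/4⌋ = 2, remainder 1
⌊4/1⌋ = 4, remainder 0

[9; 7, 3, 1, 3, 2, 4]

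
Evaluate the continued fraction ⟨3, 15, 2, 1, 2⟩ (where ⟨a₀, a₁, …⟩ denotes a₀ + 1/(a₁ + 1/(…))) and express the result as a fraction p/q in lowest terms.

377/123

Work from the innermost term outward:
Start with 2.
1 + 1/(2/1) = 1 + 1/2 = 3/2
2 + 1/(3/2) = 2 + 2/3 = 8/3
15 + 1/(8/3) = 15 + 3/8 = 123/8
3 + 1/(123/8) = 3 + 8/123 = 377/123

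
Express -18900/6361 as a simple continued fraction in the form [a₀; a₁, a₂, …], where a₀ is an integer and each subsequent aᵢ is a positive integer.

[-3; 34, 1, 3, 6, 3, 2]

⌊-18900/6361⌋ = -3, remainder 183
⌊6361/183⌋ = 34, remainder 139
⌊183/139⌋ = 1, remainder 44
⌊139/44⌋ = 3, remainder 7
⌊44/7⌋ = 6, remainder 2
⌊7/2⌋ = 3, remainder 1
⌊2/1⌋ = 2, remainder 0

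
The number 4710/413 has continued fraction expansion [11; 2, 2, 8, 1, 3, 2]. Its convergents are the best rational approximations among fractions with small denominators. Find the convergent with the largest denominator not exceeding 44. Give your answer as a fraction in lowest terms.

a_0 = 11: 11/1  (≤ bound)
a_1 = 2: 23/2  (≤ bound)
a_2 = 2: 57/5  (≤ bound)
a_3 = 8: 479/42  (≤ bound)
a_4 = 1: 536/47  (> 44, stop)

479/42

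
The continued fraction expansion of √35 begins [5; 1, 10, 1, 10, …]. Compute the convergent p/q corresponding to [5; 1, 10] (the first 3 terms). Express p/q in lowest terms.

65/11

Use the convergent recurrence hₖ = aₖ·hₖ₋₁ + hₖ₋₂ (and likewise for the denominators kₖ):
a_0 = 5: 5/1
a_1 = 1: 6/1
a_2 = 10: 65/11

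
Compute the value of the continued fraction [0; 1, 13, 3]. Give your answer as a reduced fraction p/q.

Start with 3.
13 + 1/(3/1) = 13 + 1/3 = 40/3
1 + 1/(40/3) = 1 + 3/40 = 43/40
0 + 1/(43/40) = 0 + 40/43 = 40/43

40/43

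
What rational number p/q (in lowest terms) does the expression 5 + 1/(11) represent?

a_0 = 5: 5/1
a_1 = 11: 56/11

56/11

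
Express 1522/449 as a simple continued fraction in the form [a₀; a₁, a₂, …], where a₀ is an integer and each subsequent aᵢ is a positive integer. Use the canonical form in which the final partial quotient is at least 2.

1522 = 3·449 + 175, so a_0 = 3
449 = 2·175 + 99, so a_1 = 2
175 = 1·99 + 76, so a_2 = 1
99 = 1·76 + 23, so a_3 = 1
76 = 3·23 + 7, so a_4 = 3
23 = 3·7 + 2, so a_5 = 3
7 = 3·2 + 1, so a_6 = 3
2 = 2·1 + 0, so a_7 = 2

[3; 2, 1, 1, 3, 3, 3, 2]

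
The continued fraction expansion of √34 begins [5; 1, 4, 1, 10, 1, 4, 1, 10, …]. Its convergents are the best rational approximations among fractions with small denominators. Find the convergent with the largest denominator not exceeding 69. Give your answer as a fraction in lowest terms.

379/65

List convergents until the denominator exceeds the bound:
a_0 = 5: 5/1  (≤ bound)
a_1 = 1: 6/1  (≤ bound)
a_2 = 4: 29/5  (≤ bound)
a_3 = 1: 35/6  (≤ bound)
a_4 = 10: 379/65  (≤ bound)
a_5 = 1: 414/71  (> 69, stop)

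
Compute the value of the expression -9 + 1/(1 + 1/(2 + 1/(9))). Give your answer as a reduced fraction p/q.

Start with 9.
2 + 1/(9/1) = 2 + 1/9 = 19/9
1 + 1/(19/9) = 1 + 9/19 = 28/19
-9 + 1/(28/19) = -9 + 19/28 = -233/28

-233/28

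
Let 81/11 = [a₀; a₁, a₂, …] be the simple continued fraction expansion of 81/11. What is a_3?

3

Run the Euclidean algorithm, recording each quotient:
81 ÷ 11 → quotient 7, remainder 4
11 ÷ 4 → quotient 2, remainder 3
4 ÷ 3 → quotient 1, remainder 1
3 ÷ 1 → quotient 3, remainder 0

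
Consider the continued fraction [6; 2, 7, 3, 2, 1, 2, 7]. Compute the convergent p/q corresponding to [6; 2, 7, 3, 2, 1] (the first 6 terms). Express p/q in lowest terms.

a_0 = 6: 6/1
a_1 = 2: 13/2
a_2 = 7: 97/15
a_3 = 3: 304/47
a_4 = 2: 705/109
a_5 = 1: 1009/156

1009/156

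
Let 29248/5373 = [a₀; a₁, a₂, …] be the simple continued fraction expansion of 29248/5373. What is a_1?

2

29248 = 5·5373 + 2383, so a_0 = 5
5373 = 2·2383 + 607, so a_1 = 2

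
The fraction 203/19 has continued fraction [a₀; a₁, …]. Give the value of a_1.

1

Repeatedly divide and take the remainder:
203 = 10·19 + 13, so a_0 = 10
19 = 1·13 + 6, so a_1 = 1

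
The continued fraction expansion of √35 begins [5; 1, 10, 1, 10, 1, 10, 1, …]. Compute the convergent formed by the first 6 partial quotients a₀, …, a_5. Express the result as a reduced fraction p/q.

Compute successive convergents:
a_0 = 5: 5/1
a_1 = 1: 6/1
a_2 = 10: 65/11
a_3 = 1: 71/12
a_4 = 10: 775/131
a_5 = 1: 846/143

846/143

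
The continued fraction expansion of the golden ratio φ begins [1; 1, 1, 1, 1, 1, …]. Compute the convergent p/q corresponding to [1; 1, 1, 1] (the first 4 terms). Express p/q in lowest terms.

5/3

a_0 = 1: 1/1
a_1 = 1: 2/1
a_2 = 1: 3/2
a_3 = 1: 5/3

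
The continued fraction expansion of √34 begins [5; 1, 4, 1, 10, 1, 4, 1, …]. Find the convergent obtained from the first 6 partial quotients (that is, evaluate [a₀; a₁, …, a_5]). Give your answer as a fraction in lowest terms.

Start with 1.
10 + 1/(1/1) = 10 + 1/1 = 11/1
1 + 1/(11/1) = 1 + 1/11 = 12/11
4 + 1/(12/11) = 4 + 11/12 = 59/12
1 + 1/(59/12) = 1 + 12/59 = 71/59
5 + 1/(71/59) = 5 + 59/71 = 414/71

414/71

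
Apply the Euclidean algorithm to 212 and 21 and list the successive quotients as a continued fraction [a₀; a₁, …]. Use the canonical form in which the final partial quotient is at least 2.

Run the Euclidean algorithm, recording each quotient:
⌊212/21⌋ = 10, remainder 2
⌊21/2⌋ = 10, remainder 1
⌊2/1⌋ = 2, remainder 0

[10; 10, 2]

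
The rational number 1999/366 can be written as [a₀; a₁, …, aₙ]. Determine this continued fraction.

Repeatedly divide and take the remainder:
1999 ÷ 366 → quotient 5, remainder 169
366 ÷ 169 → quotient 2, remainder 28
169 ÷ 28 → quotient 6, remainder 1
28 ÷ 1 → quotient 28, remainder 0

[5; 2, 6, 28]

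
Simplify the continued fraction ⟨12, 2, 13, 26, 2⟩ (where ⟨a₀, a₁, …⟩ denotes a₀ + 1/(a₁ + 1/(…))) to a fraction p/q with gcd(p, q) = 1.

17911/1435

Start with 2.
26 + 1/(2/1) = 26 + 1/2 = 53/2
13 + 1/(53/2) = 13 + 2/53 = 691/53
2 + 1/(691/53) = 2 + 53/691 = 1435/691
12 + 1/(1435/691) = 12 + 691/1435 = 17911/1435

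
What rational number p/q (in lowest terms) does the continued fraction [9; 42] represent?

379/42

a_0 = 9: 9/1
a_1 = 42: 379/42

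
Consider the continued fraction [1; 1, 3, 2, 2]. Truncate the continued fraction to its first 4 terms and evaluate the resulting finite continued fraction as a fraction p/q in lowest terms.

a_0 = 1: 1/1
a_1 = 1: 2/1
a_2 = 3: 7/4
a_3 = 2: 16/9

16/9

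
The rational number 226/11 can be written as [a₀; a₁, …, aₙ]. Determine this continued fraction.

226 ÷ 11 → quotient 20, remainder 6
11 ÷ 6 → quotient 1, remainder 5
6 ÷ 5 → quotient 1, remainder 1
5 ÷ 1 → quotient 5, remainder 0

[20; 1, 1, 5]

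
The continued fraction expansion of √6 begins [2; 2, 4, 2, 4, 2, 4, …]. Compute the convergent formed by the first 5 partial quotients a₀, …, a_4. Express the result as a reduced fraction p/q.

Start with 4.
2 + 1/(4/1) = 2 + 1/4 = 9/4
4 + 1/(9/4) = 4 + 4/9 = 40/9
2 + 1/(40/9) = 2 + 9/40 = 89/40
2 + 1/(89/40) = 2 + 40/89 = 218/89

218/89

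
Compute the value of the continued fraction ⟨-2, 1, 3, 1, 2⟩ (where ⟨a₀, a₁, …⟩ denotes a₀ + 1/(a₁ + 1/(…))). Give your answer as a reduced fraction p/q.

Start with 2.
1 + 1/(2/1) = 1 + 1/2 = 3/2
3 + 1/(3/2) = 3 + 2/3 = 11/3
1 + 1/(11/3) = 1 + 3/11 = 14/11
-2 + 1/(14/11) = -2 + 11/14 = -17/14

-17/14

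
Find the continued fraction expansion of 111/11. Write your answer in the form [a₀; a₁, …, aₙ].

⌊111/11⌋ = 10, remainder 1
⌊11/1⌋ = 11, remainder 0

[10; 11]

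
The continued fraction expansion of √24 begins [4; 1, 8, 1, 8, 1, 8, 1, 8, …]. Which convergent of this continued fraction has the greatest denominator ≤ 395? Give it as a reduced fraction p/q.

485/99

a_0 = 4: 4/1  (≤ bound)
a_1 = 1: 5/1  (≤ bound)
a_2 = 8: 44/9  (≤ bound)
a_3 = 1: 49/10  (≤ bound)
a_4 = 8: 436/89  (≤ bound)
a_5 = 1: 485/99  (≤ bound)
a_6 = 8: 4316/881  (> 395, stop)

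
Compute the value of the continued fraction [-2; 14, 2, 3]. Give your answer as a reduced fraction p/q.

Start with 3.
2 + 1/(3/1) = 2 + 1/3 = 7/3
14 + 1/(7/3) = 14 + 3/7 = 101/7
-2 + 1/(101/7) = -2 + 7/101 = -195/101

-195/101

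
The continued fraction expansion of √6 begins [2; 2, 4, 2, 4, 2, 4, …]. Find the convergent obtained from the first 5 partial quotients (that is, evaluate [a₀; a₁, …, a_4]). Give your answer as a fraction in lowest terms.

218/89

Collapse the nested fraction from the inside out:
Start with 4.
2 + 1/(4/1) = 2 + 1/4 = 9/4
4 + 1/(9/4) = 4 + 4/9 = 40/9
2 + 1/(40/9) = 2 + 9/40 = 89/40
2 + 1/(89/40) = 2 + 40/89 = 218/89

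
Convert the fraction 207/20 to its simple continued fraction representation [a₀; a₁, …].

[10; 2, 1, 6]

207 ÷ 20 → quotient 10, remainder 7
20 ÷ 7 → quotient 2, remainder 6
7 ÷ 6 → quotient 1, remainder 1
6 ÷ 1 → quotient 6, remainder 0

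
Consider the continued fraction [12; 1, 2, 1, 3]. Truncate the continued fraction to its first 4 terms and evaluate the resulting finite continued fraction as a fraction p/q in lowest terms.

Start with 1.
2 + 1/(1/1) = 2 + 1/1 = 3/1
1 + 1/(3/1) = 1 + 1/3 = 4/3
12 + 1/(4/3) = 12 + 3/4 = 51/4

51/4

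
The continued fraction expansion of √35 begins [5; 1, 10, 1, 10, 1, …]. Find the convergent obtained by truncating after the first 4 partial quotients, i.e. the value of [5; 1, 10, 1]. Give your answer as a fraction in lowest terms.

71/12

Build up convergents one term at a time:
a_0 = 5: 5/1
a_1 = 1: 6/1
a_2 = 10: 65/11
a_3 = 1: 71/12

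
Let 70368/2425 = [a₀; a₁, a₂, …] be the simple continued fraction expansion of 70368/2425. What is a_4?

1

⌊70368/2425⌋ = 29, remainder 43
⌊2425/43⌋ = 56, remainder 17
⌊43/17⌋ = 2, remainder 9
⌊17/9⌋ = 1, remainder 8
⌊9/8⌋ = 1, remainder 1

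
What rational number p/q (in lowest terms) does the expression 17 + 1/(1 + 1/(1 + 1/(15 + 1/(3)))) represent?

1664/95

Starting at the tail and folding back:
Start with 3.
15 + 1/(3/1) = 15 + 1/3 = 46/3
1 + 1/(46/3) = 1 + 3/46 = 49/46
1 + 1/(49/46) = 1 + 46/49 = 95/49
17 + 1/(95/49) = 17 + 49/95 = 1664/95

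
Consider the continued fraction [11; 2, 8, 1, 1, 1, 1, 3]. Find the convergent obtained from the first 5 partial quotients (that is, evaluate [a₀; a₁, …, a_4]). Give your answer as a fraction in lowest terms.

413/36

Compute successive convergents:
a_0 = 11: 11/1
a_1 = 2: 23/2
a_2 = 8: 195/17
a_3 = 1: 218/19
a_4 = 1: 413/36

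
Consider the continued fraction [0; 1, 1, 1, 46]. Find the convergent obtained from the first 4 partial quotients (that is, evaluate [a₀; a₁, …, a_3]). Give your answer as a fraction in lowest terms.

Collapse the nested fraction from the inside out:
Start with 1.
1 + 1/(1/1) = 1 + 1/1 = 2/1
1 + 1/(2/1) = 1 + 1/2 = 3/2
0 + 1/(3/2) = 0 + 2/3 = 2/3

2/3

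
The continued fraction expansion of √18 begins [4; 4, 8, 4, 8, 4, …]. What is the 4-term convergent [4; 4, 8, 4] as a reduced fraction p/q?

577/136

a_0 = 4: 4/1
a_1 = 4: 17/4
a_2 = 8: 140/33
a_3 = 4: 577/136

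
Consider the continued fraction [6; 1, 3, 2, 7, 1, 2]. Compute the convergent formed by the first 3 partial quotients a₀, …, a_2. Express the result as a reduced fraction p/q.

Use the convergent recurrence hₖ = aₖ·hₖ₋₁ + hₖ₋₂ (and likewise for the denominators kₖ):
a_0 = 6: 6/1
a_1 = 1: 7/1
a_2 = 3: 27/4

27/4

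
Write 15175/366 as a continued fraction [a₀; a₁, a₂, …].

Run the Euclidean algorithm, recording each quotient:
⌊15175/366⌋ = 41, remainder 169
⌊366/169⌋ = 2, remainder 28
⌊169/28⌋ = 6, remainder 1
⌊28/1⌋ = 28, remainder 0

[41; 2, 6, 28]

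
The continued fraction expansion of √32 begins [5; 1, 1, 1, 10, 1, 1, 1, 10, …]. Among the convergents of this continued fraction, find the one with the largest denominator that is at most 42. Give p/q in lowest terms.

198/35

List convergents until the denominator exceeds the bound:
a_0 = 5: 5/1  (≤ bound)
a_1 = 1: 6/1  (≤ bound)
a_2 = 1: 11/2  (≤ bound)
a_3 = 1: 17/3  (≤ bound)
a_4 = 10: 181/32  (≤ bound)
a_5 = 1: 198/35  (≤ bound)
a_6 = 1: 379/67  (> 42, stop)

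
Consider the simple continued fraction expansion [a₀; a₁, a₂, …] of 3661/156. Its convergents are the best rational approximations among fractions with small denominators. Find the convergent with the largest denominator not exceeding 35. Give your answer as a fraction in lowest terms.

List convergents until the denominator exceeds the bound:
a_0 = 23: 23/1  (≤ bound)
a_1 = 2: 47/2  (≤ bound)
a_2 = 7: 352/15  (≤ bound)
a_3 = 3: 1103/47  (> 35, stop)

352/15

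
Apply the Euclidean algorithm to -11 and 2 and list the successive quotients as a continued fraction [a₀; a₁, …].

-11 ÷ 2 → quotient -6, remainder 1
2 ÷ 1 → quotient 2, remainder 0

[-6; 2]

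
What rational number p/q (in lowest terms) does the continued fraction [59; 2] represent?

Start with 2.
59 + 1/(2/1) = 59 + 1/2 = 119/2

119/2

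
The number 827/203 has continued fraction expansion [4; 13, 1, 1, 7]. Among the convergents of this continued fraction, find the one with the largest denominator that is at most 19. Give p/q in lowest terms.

57/14

List convergents until the denominator exceeds the bound:
a_0 = 4: 4/1  (≤ bound)
a_1 = 13: 53/13  (≤ bound)
a_2 = 1: 57/14  (≤ bound)
a_3 = 1: 110/27  (> 19, stop)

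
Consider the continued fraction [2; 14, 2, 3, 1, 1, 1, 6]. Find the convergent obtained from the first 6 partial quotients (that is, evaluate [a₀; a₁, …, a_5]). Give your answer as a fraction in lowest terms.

478/231

Collapse the nested fraction from the inside out:
Start with 1.
1 + 1/(1/1) = 1 + 1/1 = 2/1
3 + 1/(2/1) = 3 + 1/2 = 7/2
2 + 1/(7/2) = 2 + 2/7 = 16/7
14 + 1/(16/7) = 14 + 7/16 = 231/16
2 + 1/(231/16) = 2 + 16/231 = 478/231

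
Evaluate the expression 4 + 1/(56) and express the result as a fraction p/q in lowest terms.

Build up convergents one term at a time:
a_0 = 4: 4/1
a_1 = 56: 225/56

225/56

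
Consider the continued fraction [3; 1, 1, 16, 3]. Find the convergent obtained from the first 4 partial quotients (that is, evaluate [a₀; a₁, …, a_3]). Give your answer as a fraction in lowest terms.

Work from the innermost term outward:
Start with 16.
1 + 1/(16/1) = 1 + 1/16 = 17/16
1 + 1/(17/16) = 1 + 16/17 = 33/17
3 + 1/(33/17) = 3 + 17/33 = 116/33

116/33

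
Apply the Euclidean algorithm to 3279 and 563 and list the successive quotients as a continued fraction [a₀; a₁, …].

[5; 1, 4, 1, 2, 5, 6]

Apply division with remainder until the remainder is 0:
⌊3279/563⌋ = 5, remainder 464
⌊563/464⌋ = 1, remainder 99
⌊464/99⌋ = 4, remainder 68
⌊99/68⌋ = 1, remainder 31
⌊68/31⌋ = 2, remainder 6
⌊31/6⌋ = 5, remainder 1
⌊6/1⌋ = 6, remainder 0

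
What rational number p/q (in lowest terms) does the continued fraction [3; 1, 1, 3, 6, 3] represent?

a_0 = 3: 3/1
a_1 = 1: 4/1
a_2 = 1: 7/2
a_3 = 3: 25/7
a_4 = 6: 157/44
a_5 = 3: 496/139

496/139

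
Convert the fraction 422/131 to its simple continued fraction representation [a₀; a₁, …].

[3; 4, 1, 1, 14]

Run the Euclidean algorithm, recording each quotient:
422 ÷ 131 → quotient 3, remainder 29
131 ÷ 29 → quotient 4, remainder 15
29 ÷ 15 → quotient 1, remainder 14
15 ÷ 14 → quotient 1, remainder 1
14 ÷ 1 → quotient 14, remainder 0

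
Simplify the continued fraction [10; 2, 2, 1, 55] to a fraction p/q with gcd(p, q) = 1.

4067/390

a_0 = 10: 10/1
a_1 = 2: 21/2
a_2 = 2: 52/5
a_3 = 1: 73/7
a_4 = 55: 4067/390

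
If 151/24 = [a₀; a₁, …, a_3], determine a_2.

2

Apply division with remainder until the remainder is 0:
151 ÷ 24 → quotient 6, remainder 7
24 ÷ 7 → quotient 3, remainder 3
7 ÷ 3 → quotient 2, remainder 1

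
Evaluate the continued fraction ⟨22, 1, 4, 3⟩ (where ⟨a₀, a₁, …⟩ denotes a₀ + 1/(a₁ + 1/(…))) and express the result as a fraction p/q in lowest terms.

365/16

Build up convergents one term at a time:
a_0 = 22: 22/1
a_1 = 1: 23/1
a_2 = 4: 114/5
a_3 = 3: 365/16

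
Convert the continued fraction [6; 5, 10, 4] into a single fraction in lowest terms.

a_0 = 6: 6/1
a_1 = 5: 31/5
a_2 = 10: 316/51
a_3 = 4: 1295/209

1295/209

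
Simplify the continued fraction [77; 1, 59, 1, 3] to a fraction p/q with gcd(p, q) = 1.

Use the convergent recurrence hₖ = aₖ·hₖ₋₁ + hₖ₋₂ (and likewise for the denominators kₖ):
a_0 = 77: 77/1
a_1 = 1: 78/1
a_2 = 59: 4679/60
a_3 = 1: 4757/61
a_4 = 3: 18950/243

18950/243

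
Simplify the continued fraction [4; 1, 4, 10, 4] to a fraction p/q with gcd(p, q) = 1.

1004/209

Start with 4.
10 + 1/(4/1) = 10 + 1/4 = 41/4
4 + 1/(41/4) = 4 + 4/41 = 168/41
1 + 1/(168/41) = 1 + 41/168 = 209/168
4 + 1/(209/168) = 4 + 168/209 = 1004/209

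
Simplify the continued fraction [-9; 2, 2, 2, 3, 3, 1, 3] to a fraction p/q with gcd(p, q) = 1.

-5692/663

Compute successive convergents:
a_0 = -9: -9/1
a_1 = 2: -17/2
a_2 = 2: -43/5
a_3 = 2: -103/12
a_4 = 3: -352/41
a_5 = 3: -1159/135
a_6 = 1: -1511/176
a_7 = 3: -5692/663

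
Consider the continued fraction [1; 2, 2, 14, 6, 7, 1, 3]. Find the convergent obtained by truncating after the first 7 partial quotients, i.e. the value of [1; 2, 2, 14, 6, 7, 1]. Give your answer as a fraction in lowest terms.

a_0 = 1: 1/1
a_1 = 2: 3/2
a_2 = 2: 7/5
a_3 = 14: 101/72
a_4 = 6: 613/437
a_5 = 7: 4392/3131
a_6 = 1: 5005/3568

5005/3568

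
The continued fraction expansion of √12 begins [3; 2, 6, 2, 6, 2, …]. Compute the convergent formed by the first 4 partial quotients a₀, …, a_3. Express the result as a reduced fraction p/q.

97/28

a_0 = 3: 3/1
a_1 = 2: 7/2
a_2 = 6: 45/13
a_3 = 2: 97/28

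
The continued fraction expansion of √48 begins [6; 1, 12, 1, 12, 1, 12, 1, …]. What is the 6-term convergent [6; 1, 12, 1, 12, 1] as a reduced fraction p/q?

1351/195

Work from the innermost term outward:
Start with 1.
12 + 1/(1/1) = 12 + 1/1 = 13/1
1 + 1/(13/1) = 1 + 1/13 = 14/13
12 + 1/(14/13) = 12 + 13/14 = 181/14
1 + 1/(181/14) = 1 + 14/181 = 195/181
6 + 1/(195/181) = 6 + 181/195 = 1351/195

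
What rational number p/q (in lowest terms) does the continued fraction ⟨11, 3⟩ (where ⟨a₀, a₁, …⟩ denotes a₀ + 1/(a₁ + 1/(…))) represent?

34/3

Use the convergent recurrence hₖ = aₖ·hₖ₋₁ + hₖ₋₂ (and likewise for the denominators kₖ):
a_0 = 11: 11/1
a_1 = 3: 34/3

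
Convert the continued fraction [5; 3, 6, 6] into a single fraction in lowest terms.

622/117

Work from the innermost term outward:
Start with 6.
6 + 1/(6/1) = 6 + 1/6 = 37/6
3 + 1/(37/6) = 3 + 6/37 = 117/37
5 + 1/(117/37) = 5 + 37/117 = 622/117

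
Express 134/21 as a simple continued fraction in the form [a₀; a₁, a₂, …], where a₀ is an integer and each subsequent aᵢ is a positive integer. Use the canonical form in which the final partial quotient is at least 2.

Apply division with remainder until the remainder is 0:
134 ÷ 21 → quotient 6, remainder 8
21 ÷ 8 → quotient 2, remainder 5
8 ÷ 5 → quotient 1, remainder 3
5 ÷ 3 → quotient 1, remainder 2
3 ÷ 2 → quotient 1, remainder 1
2 ÷ 1 → quotient 2, remainder 0

[6; 2, 1, 1, 1, 2]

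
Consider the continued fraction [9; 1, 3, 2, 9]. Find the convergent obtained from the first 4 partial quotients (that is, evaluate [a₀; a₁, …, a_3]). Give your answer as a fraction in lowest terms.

88/9

Compute successive convergents:
a_0 = 9: 9/1
a_1 = 1: 10/1
a_2 = 3: 39/4
a_3 = 2: 88/9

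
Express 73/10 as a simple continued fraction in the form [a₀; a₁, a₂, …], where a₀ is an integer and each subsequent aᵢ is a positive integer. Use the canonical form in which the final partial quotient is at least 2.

73 = 7·10 + 3, so a_0 = 7
10 = 3·3 + 1, so a_1 = 3
3 = 3·1 + 0, so a_2 = 3

[7; 3, 3]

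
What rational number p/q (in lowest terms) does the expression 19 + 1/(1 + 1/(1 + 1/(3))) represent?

Start with 3.
1 + 1/(3/1) = 1 + 1/3 = 4/3
1 + 1/(4/3) = 1 + 3/4 = 7/4
19 + 1/(7/4) = 19 + 4/7 = 137/7

137/7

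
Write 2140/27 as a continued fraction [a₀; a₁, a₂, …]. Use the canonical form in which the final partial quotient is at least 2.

2140 = 79·27 + 7, so a_0 = 79
27 = 3·7 + 6, so a_1 = 3
7 = 1·6 + 1, so a_2 = 1
6 = 6·1 + 0, so a_3 = 6

[79; 3, 1, 6]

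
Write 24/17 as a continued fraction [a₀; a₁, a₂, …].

[1; 2, 2, 3]

Apply division with remainder until the remainder is 0:
24 = 1·17 + 7, so a_0 = 1
17 = 2·7 + 3, so a_1 = 2
7 = 2·3 + 1, so a_2 = 2
3 = 3·1 + 0, so a_3 = 3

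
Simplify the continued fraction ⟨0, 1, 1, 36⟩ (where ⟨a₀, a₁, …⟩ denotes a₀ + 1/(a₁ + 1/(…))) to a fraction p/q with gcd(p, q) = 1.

Build up convergents one term at a time:
a_0 = 0: 0/1
a_1 = 1: 1/1
a_2 = 1: 1/2
a_3 = 36: 37/73

37/73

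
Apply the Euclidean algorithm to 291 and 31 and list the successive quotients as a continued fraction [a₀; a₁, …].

[9; 2, 1, 1, 2, 2]

291 = 9·31 + 12, so a_0 = 9
31 = 2·12 + 7, so a_1 = 2
12 = 1·7 + 5, so a_2 = 1
7 = 1·5 + 2, so a_3 = 1
5 = 2·2 + 1, so a_4 = 2
2 = 2·1 + 0, so a_5 = 2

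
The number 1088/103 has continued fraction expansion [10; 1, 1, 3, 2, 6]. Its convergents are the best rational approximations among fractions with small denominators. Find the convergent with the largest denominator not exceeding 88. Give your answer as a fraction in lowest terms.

169/16

List convergents until the denominator exceeds the bound:
a_0 = 10: 10/1  (≤ bound)
a_1 = 1: 11/1  (≤ bound)
a_2 = 1: 21/2  (≤ bound)
a_3 = 3: 74/7  (≤ bound)
a_4 = 2: 169/16  (≤ bound)
a_5 = 6: 1088/103  (> 88, stop)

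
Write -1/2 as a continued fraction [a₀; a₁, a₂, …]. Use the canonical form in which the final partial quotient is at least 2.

-1 ÷ 2 → quotient -1, remainder 1
2 ÷ 1 → quotient 2, remainder 0

[-1; 2]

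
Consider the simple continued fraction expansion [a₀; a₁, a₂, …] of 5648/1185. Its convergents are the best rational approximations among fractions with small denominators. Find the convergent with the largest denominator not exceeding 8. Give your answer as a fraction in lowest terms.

19/4

a_0 = 4: 4/1  (≤ bound)
a_1 = 1: 5/1  (≤ bound)
a_2 = 3: 19/4  (≤ bound)
a_3 = 3: 62/13  (> 8, stop)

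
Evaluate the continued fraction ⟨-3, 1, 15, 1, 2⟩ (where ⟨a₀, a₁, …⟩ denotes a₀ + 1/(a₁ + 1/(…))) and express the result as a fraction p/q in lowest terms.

Start with 2.
1 + 1/(2/1) = 1 + 1/2 = 3/2
15 + 1/(3/2) = 15 + 2/3 = 47/3
1 + 1/(47/3) = 1 + 3/47 = 50/47
-3 + 1/(50/47) = -3 + 47/50 = -103/50

-103/50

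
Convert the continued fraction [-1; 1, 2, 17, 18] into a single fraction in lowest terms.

a_0 = -1: -1/1
a_1 = 1: 0/1
a_2 = 2: -1/3
a_3 = 17: -17/52
a_4 = 18: -307/939

-307/939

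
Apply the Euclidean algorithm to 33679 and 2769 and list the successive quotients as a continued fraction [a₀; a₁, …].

33679 ÷ 2769 → quotient 12, remainder 451
2769 ÷ 451 → quotient 6, remainder 63
451 ÷ 63 → quotient 7, remainder 10
63 ÷ 10 → quotient 6, remainder 3
10 ÷ 3 → quotient 3, remainder 1
3 ÷ 1 → quotient 3, remainder 0

[12; 6, 7, 6, 3, 3]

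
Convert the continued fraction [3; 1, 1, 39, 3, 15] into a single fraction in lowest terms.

12847/3664

Starting at the tail and folding back:
Start with 15.
3 + 1/(15/1) = 3 + 1/15 = 46/15
39 + 1/(46/15) = 39 + 15/46 = 1809/46
1 + 1/(1809/46) = 1 + 46/1809 = 1855/1809
1 + 1/(1855/1809) = 1 + 1809/1855 = 3664/1855
3 + 1/(3664/1855) = 3 + 1855/3664 = 12847/3664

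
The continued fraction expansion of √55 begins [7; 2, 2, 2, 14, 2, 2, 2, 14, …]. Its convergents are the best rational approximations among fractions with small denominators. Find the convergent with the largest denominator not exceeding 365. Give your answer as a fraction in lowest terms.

2655/358

List convergents until the denominator exceeds the bound:
a_0 = 7: 7/1  (≤ bound)
a_1 = 2: 15/2  (≤ bound)
a_2 = 2: 37/5  (≤ bound)
a_3 = 2: 89/12  (≤ bound)
a_4 = 14: 1283/173  (≤ bound)
a_5 = 2: 2655/358  (≤ bound)
a_6 = 2: 6593/889  (> 365, stop)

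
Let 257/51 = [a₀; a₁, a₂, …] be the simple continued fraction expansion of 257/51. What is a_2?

2

⌊257/51⌋ = 5, remainder 2
⌊51/2⌋ = 25, remainder 1
⌊2/1⌋ = 2, remainder 0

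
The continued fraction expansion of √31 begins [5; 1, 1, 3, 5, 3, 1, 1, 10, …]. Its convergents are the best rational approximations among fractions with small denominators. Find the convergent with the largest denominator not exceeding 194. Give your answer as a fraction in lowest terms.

a_0 = 5: 5/1  (≤ bound)
a_1 = 1: 6/1  (≤ bound)
a_2 = 1: 11/2  (≤ bound)
a_3 = 3: 39/7  (≤ bound)
a_4 = 5: 206/37  (≤ bound)
a_5 = 3: 657/118  (≤ bound)
a_6 = 1: 863/155  (≤ bound)
a_7 = 1: 1520/273  (> 194, stop)

863/155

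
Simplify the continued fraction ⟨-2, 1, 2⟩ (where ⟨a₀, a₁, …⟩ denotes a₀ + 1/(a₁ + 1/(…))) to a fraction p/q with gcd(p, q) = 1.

-4/3

a_0 = -2: -2/1
a_1 = 1: -1/1
a_2 = 2: -4/3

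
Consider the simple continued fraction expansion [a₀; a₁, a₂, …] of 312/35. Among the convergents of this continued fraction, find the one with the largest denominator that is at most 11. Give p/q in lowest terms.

List convergents until the denominator exceeds the bound:
a_0 = 8: 8/1  (≤ bound)
a_1 = 1: 9/1  (≤ bound)
a_2 = 10: 98/11  (≤ bound)
a_3 = 1: 107/12  (> 11, stop)

98/11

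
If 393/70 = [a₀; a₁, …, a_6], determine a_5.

393 = 5·70 + 43, so a_0 = 5
70 = 1·43 + 27, so a_1 = 1
43 = 1·27 + 16, so a_2 = 1
27 = 1·16 + 11, so a_3 = 1
16 = 1·11 + 5, so a_4 = 1
11 = 2·5 + 1, so a_5 = 2

2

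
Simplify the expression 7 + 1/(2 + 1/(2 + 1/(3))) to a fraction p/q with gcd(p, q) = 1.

126/17

a_0 = 7: 7/1
a_1 = 2: 15/2
a_2 = 2: 37/5
a_3 = 3: 126/17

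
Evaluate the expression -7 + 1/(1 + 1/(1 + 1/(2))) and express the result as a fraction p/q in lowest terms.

-32/5

Start with 2.
1 + 1/(2/1) = 1 + 1/2 = 3/2
1 + 1/(3/2) = 1 + 2/3 = 5/3
-7 + 1/(5/3) = -7 + 3/5 = -32/5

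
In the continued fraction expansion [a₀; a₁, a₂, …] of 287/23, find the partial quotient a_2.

287 = 12·23 + 11, so a_0 = 12
23 = 2·11 + 1, so a_1 = 2
11 = 11·1 + 0, so a_2 = 11

11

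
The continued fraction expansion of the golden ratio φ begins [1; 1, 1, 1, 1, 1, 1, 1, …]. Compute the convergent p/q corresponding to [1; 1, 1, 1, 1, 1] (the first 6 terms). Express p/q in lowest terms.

Start with 1.
1 + 1/(1/1) = 1 + 1/1 = 2/1
1 + 1/(2/1) = 1 + 1/2 = 3/2
1 + 1/(3/2) = 1 + 2/3 = 5/3
1 + 1/(5/3) = 1 + 3/5 = 8/5
1 + 1/(8/5) = 1 + 5/8 = 13/8

13/8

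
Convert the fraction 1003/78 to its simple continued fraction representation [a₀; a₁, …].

1003 = 12·78 + 67, so a_0 = 12
78 = 1·67 + 11, so a_1 = 1
67 = 6·11 + 1, so a_2 = 6
11 = 11·1 + 0, so a_3 = 11

[12; 1, 6, 11]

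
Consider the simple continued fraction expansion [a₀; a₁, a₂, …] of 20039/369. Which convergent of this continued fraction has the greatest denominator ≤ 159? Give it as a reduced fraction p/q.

2661/49

a_0 = 54: 54/1  (≤ bound)
a_1 = 3: 163/3  (≤ bound)
a_2 = 3: 543/10  (≤ bound)
a_3 = 1: 706/13  (≤ bound)
a_4 = 3: 2661/49  (≤ bound)
a_5 = 3: 8689/160  (> 159, stop)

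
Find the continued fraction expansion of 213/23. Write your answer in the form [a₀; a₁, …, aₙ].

[9; 3, 1, 5]

Repeatedly divide and take the remainder:
213 ÷ 23 → quotient 9, remainder 6
23 ÷ 6 → quotient 3, remainder 5
6 ÷ 5 → quotient 1, remainder 1
5 ÷ 1 → quotient 5, remainder 0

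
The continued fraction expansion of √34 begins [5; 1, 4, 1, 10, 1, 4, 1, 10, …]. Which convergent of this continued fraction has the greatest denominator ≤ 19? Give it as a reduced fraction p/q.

35/6

a_0 = 5: 5/1  (≤ bound)
a_1 = 1: 6/1  (≤ bound)
a_2 = 4: 29/5  (≤ bound)
a_3 = 1: 35/6  (≤ bound)
a_4 = 10: 379/65  (> 19, stop)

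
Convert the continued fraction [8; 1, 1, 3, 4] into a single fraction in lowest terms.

Build up convergents one term at a time:
a_0 = 8: 8/1
a_1 = 1: 9/1
a_2 = 1: 17/2
a_3 = 3: 60/7
a_4 = 4: 257/30

257/30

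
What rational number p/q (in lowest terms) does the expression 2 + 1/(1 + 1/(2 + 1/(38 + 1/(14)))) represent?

4306/1613

a_0 = 2: 2/1
a_1 = 1: 3/1
a_2 = 2: 8/3
a_3 = 38: 307/115
a_4 = 14: 4306/1613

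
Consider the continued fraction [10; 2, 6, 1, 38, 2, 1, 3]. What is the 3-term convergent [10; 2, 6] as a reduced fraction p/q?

Start with 6.
2 + 1/(6/1) = 2 + 1/6 = 13/6
10 + 1/(13/6) = 10 + 6/13 = 136/13

136/13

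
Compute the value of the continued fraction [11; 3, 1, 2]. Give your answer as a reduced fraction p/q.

Start with 2.
1 + 1/(2/1) = 1 + 1/2 = 3/2
3 + 1/(3/2) = 3 + 2/3 = 11/3
11 + 1/(11/3) = 11 + 3/11 = 124/11

124/11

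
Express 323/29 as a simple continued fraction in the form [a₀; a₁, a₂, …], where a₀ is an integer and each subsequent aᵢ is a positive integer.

[11; 7, 4]

Run the Euclidean algorithm, recording each quotient:
323 = 11·29 + 4, so a_0 = 11
29 = 7·4 + 1, so a_1 = 7
4 = 4·1 + 0, so a_2 = 4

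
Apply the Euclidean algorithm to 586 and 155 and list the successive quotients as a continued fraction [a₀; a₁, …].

[3; 1, 3, 1, 1, 3, 1, 3]

586 ÷ 155 → quotient 3, remainder 121
155 ÷ 121 → quotient 1, remainder 34
121 ÷ 34 → quotient 3, remainder 19
34 ÷ 19 → quotient 1, remainder 15
19 ÷ 15 → quotient 1, remainder 4
15 ÷ 4 → quotient 3, remainder 3
4 ÷ 3 → quotient 1, remainder 1
3 ÷ 1 → quotient 3, remainder 0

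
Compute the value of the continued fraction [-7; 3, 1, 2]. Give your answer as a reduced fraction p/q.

-74/11

a_0 = -7: -7/1
a_1 = 3: -20/3
a_2 = 1: -27/4
a_3 = 2: -74/11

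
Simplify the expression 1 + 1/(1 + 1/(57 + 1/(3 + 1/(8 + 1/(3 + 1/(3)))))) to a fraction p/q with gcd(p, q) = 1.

29951/15105

Work from the innermost term outward:
Start with 3.
3 + 1/(3/1) = 3 + 1/3 = 10/3
8 + 1/(10/3) = 8 + 3/10 = 83/10
3 + 1/(83/10) = 3 + 10/83 = 259/83
57 + 1/(259/83) = 57 + 83/259 = 14846/259
1 + 1/(14846/259) = 1 + 259/14846 = 15105/14846
1 + 1/(15105/14846) = 1 + 14846/15105 = 29951/15105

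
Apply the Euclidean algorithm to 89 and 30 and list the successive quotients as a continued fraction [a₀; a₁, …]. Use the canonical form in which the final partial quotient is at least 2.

[2; 1, 29]

Run the Euclidean algorithm, recording each quotient:
89 = 2·30 + 29, so a_0 = 2
30 = 1·29 + 1, so a_1 = 1
29 = 29·1 + 0, so a_2 = 29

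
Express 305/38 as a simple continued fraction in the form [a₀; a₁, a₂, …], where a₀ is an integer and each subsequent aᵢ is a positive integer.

[8; 38]

Run the Euclidean algorithm, recording each quotient:
305 ÷ 38 → quotient 8, remainder 1
38 ÷ 1 → quotient 38, remainder 0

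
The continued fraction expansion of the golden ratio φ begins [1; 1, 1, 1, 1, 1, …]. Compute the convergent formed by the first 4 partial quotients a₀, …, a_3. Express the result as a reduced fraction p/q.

Build up convergents one term at a time:
a_0 = 1: 1/1
a_1 = 1: 2/1
a_2 = 1: 3/2
a_3 = 1: 5/3

5/3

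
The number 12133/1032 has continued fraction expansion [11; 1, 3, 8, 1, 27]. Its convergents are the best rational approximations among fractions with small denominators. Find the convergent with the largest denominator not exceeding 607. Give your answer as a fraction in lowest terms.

435/37

a_0 = 11: 11/1  (≤ bound)
a_1 = 1: 12/1  (≤ bound)
a_2 = 3: 47/4  (≤ bound)
a_3 = 8: 388/33  (≤ bound)
a_4 = 1: 435/37  (≤ bound)
a_5 = 27: 12133/1032  (> 607, stop)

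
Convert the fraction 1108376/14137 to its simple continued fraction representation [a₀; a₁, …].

[78; 2, 2, 15, 1, 1, 1, 58]

1108376 = 78·14137 + 5690, so a_0 = 78
14137 = 2·5690 + 2757, so a_1 = 2
5690 = 2·2757 + 176, so a_2 = 2
2757 = 15·176 + 117, so a_3 = 15
176 = 1·117 + 59, so a_4 = 1
117 = 1·59 + 58, so a_5 = 1
59 = 1·58 + 1, so a_6 = 1
58 = 58·1 + 0, so a_7 = 58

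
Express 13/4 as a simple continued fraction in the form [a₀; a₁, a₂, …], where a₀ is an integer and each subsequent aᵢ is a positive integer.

[3; 4]

13 = 3·4 + 1, so a_0 = 3
4 = 4·1 + 0, so a_1 = 4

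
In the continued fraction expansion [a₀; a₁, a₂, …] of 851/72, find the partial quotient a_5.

6

851 = 11·72 + 59, so a_0 = 11
72 = 1·59 + 13, so a_1 = 1
59 = 4·13 + 7, so a_2 = 4
13 = 1·7 + 6, so a_3 = 1
7 = 1·6 + 1, so a_4 = 1
6 = 6·1 + 0, so a_5 = 6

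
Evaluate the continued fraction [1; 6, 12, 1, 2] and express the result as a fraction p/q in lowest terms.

269/231

a_0 = 1: 1/1
a_1 = 6: 7/6
a_2 = 12: 85/73
a_3 = 1: 92/79
a_4 = 2: 269/231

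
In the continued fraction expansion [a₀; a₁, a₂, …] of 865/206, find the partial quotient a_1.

5

Run the Euclidean algorithm, recording each quotient:
865 ÷ 206 → quotient 4, remainder 41
206 ÷ 41 → quotient 5, remainder 1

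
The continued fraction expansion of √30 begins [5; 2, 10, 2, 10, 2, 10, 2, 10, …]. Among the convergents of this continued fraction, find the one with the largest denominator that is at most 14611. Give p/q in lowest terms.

55435/10121

a_0 = 5: 5/1  (≤ bound)
a_1 = 2: 11/2  (≤ bound)
a_2 = 10: 115/21  (≤ bound)
a_3 = 2: 241/44  (≤ bound)
a_4 = 10: 2525/461  (≤ bound)
a_5 = 2: 5291/966  (≤ bound)
a_6 = 10: 55435/10121  (≤ bound)
a_7 = 2: 116161/21208  (> 14611, stop)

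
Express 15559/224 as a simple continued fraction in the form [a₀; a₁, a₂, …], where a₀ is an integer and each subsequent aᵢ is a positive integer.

15559 = 69·224 + 103, so a_0 = 69
224 = 2·103 + 18, so a_1 = 2
103 = 5·18 + 13, so a_2 = 5
18 = 1·13 + 5, so a_3 = 1
13 = 2·5 + 3, so a_4 = 2
5 = 1·3 + 2, so a_5 = 1
3 = 1·2 + 1, so a_6 = 1
2 = 2·1 + 0, so a_7 = 2

[69; 2, 5, 1, 2, 1, 1, 2]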